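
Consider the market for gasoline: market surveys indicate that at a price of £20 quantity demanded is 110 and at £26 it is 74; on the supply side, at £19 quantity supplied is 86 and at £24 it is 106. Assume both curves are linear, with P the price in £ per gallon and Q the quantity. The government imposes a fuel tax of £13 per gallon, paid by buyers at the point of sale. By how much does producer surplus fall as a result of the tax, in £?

Producer surplus falls by £642.72.

Demand slope: (74 − 110)/(26 − 20) = -6, so Qd = 230 − 6P.
Supply slope: (106 − 86)/(24 − 19) = 4, so Qs = 4P + 10.
Before the tax: set 230 − 6P = 4P + 10 → P* = £22, Q* = 98.
With the tax collected from buyers, demand (in seller-price terms) shifts: Qd = 230 − 6(P + 13).
New equilibrium: buyers pay £27.2, producers receive £14.2, Q = 66.8. (Wedge: Pb − Ps = 13.)
ΔPS is the trapezoid between Q = 66.8 and Q = 98 of height £7.8: ½ · (98 + 66.8) · 7.8 = £642.72.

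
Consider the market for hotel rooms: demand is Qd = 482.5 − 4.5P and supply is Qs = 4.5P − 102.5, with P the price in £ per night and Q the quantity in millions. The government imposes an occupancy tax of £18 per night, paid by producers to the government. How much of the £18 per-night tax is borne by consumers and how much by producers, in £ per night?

Before the tax: set 482.5 − 4.5P = 4.5P − 102.5 → P* = £65, Q* = 190.
With the tax collected from producers, supply shifts: Qs = 4.5(P − 18) − 102.5.
Solving gives Q = 149.5 with consumers paying £74 and producers receiving £56 (the £18 wedge).
Burden on consumers: £9; on producers: £9. (They sum to £18.)

Consumers bear £9 per night; producers bear £9 per night.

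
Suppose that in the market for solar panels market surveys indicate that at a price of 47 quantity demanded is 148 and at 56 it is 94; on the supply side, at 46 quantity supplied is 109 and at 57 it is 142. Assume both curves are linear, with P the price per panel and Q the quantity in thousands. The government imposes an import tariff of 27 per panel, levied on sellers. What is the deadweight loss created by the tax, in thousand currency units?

Demand slope: (94 − 148)/(56 − 47) = -6, so Qd = 430 − 6P.
Supply slope: (142 − 109)/(57 − 46) = 3, so Qs = 3P − 29.
Without the tax, 430 − 6P = 3P − 29 gives 9P = 459, so P* = 51 and Q* = 124.
With the tax collected from sellers, supply shifts: Qs = 3(P − 27) − 29.
Solving gives Q = 70 with buyers paying 60 and sellers receiving 33 (the 27 wedge).
Quantity falls by |ΔQ| = |124 − 70| = 54.
DWL = ½ · t · |ΔQ| = ½ · 27 · 54 = 729.

Deadweight loss = 729 thousand.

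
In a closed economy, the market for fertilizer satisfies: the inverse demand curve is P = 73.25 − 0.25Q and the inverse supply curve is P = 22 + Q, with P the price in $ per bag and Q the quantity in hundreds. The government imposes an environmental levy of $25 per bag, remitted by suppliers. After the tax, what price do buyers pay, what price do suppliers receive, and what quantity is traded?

Rewrite in direct form: Qd = 293 − 4P and Qs = P − 22.
Without the tax, 293 − 4P = P − 22 gives 5P = 315, so P* = $63 and Q* = 41.
With the tax collected from suppliers, supply shifts: Qs = (P − 25) − 22.
New equilibrium: buyers pay $68, suppliers receive $43, Q = 21. (Wedge: Pb − Ps = 25.)
The less price-elastic side of the market bears the larger share of a per-unit tax.

Buyers pay $68; suppliers receive $43; quantity = 21.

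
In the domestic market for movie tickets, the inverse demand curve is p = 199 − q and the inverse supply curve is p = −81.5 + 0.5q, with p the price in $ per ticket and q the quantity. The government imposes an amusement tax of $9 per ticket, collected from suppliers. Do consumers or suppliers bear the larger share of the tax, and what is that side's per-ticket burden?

Rewrite in direct form: qd = 199 − p and qs = 2p + 163.
Before the tax: set 199 − p = 2p + 163 → p* = $12, q* = 187.
With the tax collected from suppliers, supply shifts: qs = 2(p − 9) + 163.
Solving gives q = 181 with consumers paying $18 and suppliers receiving $9 (the $9 wedge).
Per-ticket burden: consumers $6, suppliers $3.
Consumers take the larger share because demand is less price-elastic here (demand slope 1 vs supply slope 2).

Consumers bear the larger share: $6 per ticket.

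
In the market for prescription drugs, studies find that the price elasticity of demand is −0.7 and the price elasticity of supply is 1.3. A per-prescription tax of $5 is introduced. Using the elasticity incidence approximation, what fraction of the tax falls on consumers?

Consumers' share ≈ 0.65.

Incidence ratio: consumers' share ≈ εs / (εs + |εd|) = 1.3 / (1.3 + 0.7) = 0.65.
Supply is the more elastic side, so consumers bear the larger share.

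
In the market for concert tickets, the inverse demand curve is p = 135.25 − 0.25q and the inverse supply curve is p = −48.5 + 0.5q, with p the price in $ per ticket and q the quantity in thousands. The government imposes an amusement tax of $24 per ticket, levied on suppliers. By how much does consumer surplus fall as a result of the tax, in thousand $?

Inverting to q(p) form: qd = 541 − 4p; qs = 2p + 97.
Without the tax, 541 − 4p = 2p + 97 gives 6p = 444, so p* = $74 and q* = 245.
With the tax collected from suppliers, supply shifts: qs = 2(p − 24) + 97.
New equilibrium: buyers pay $82, suppliers receive $58, q = 213. (Wedge: pb − ps = 24.)
ΔCS is the trapezoid between Q = 213 and Q = 245 of height $8: ½ · (245 + 213) · 8 = $1832.

Consumer surplus falls by $1832 thousand.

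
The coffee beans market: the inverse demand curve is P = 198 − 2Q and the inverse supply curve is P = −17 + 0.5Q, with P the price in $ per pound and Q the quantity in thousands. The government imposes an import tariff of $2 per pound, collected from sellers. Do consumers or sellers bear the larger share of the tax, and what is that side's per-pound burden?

Consumers bear the larger share: $1.6 per pound.

Rewrite in direct form: Qd = 99 − 0.5P and Qs = 2P + 34.
Before the tax: set 99 − 0.5P = 2P + 34 → P* = $26, Q* = 86.
With the tax collected from sellers, supply shifts: Qs = 2(P − 2) + 34.
Solving gives Q = 85.2 with consumers paying $27.6 and sellers receiving $25.6 (the $2 wedge).
Per-pound burden: consumers $1.6, sellers $0.4.
Consumers take the larger share because demand is less price-elastic here (demand slope 0.5 vs supply slope 2).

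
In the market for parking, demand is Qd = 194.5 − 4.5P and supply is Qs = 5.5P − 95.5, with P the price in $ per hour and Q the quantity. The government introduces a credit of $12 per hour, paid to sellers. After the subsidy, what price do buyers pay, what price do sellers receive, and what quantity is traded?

Buyers pay $22.4; sellers receive $34.4; quantity = 93.7.

Without the subsidy, 194.5 − 4.5P = 5.5P − 95.5 gives 10P = 290, so P* = $29 and Q* = 64.
With a per-unit subsidy paid to sellers, each receives P + 12 per unit sold, so supply becomes Qs = 5.5(P + 12) − 95.5.
Solving gives Q = 93.7 with buyers paying $22.4 and sellers receiving $34.4 (the $12 wedge).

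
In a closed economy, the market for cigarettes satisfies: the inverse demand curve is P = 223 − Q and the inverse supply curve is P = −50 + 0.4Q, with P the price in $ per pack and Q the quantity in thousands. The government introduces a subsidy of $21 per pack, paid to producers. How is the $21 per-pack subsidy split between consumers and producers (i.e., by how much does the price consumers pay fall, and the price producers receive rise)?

Consumers gain $15 per pack; producers gain $6 per pack.

Rewrite in direct form: Qd = 223 − P and Qs = 2.5P + 125.
Without the subsidy, 223 − P = 2.5P + 125 gives 3.5P = 98, so P* = $28 and Q* = 195.
With a per-unit subsidy paid to producers, each receives P + 21 per unit sold, so supply becomes Qs = 2.5(P + 21) + 125.
New equilibrium: consumers pay $13, producers receive $34, Q = 210. (Wedge: Pb − Ps = −21.)
Gain to consumers: $15; to producers: $6. (They sum to $21.)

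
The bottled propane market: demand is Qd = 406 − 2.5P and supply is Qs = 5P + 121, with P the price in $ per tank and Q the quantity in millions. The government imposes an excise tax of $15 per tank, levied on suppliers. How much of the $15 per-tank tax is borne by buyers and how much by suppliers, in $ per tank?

Buyers bear $10 per tank; suppliers bear $5 per tank.

Before the tax: set 406 − 2.5P = 5P + 121 → P* = $38, Q* = 311.
With the tax collected from suppliers, supply shifts: Qs = 5(P − 15) + 121.
Solving gives Q = 286 with buyers paying $48 and suppliers receiving $33 (the $15 wedge).
Burden on buyers: $10; on suppliers: $5. (They sum to $15.)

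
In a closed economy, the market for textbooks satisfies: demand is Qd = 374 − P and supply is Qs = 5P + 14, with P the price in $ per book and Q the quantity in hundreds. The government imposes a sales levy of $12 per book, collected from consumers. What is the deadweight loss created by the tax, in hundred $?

Deadweight loss = $60 hundred.

Before the tax: set 374 − P = 5P + 14 → P* = $60, Q* = 314.
With the tax collected from consumers, demand (in seller-price terms) shifts: Qd = 374 − (P + 12).
New equilibrium: consumers pay $70, producers receive $58, Q = 304. (Wedge: Pb − Ps = 12.)
Quantity falls by |ΔQ| = |314 − 304| = 10.
DWL = ½ · t · |ΔQ| = ½ · 12 · 10 = $60.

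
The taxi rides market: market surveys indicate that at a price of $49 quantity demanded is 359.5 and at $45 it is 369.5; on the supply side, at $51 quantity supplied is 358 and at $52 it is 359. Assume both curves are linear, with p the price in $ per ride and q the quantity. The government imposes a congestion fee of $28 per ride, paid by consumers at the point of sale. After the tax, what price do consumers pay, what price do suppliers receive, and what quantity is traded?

Consumers pay $58; suppliers receive $30; quantity = 337.

Demand slope: (369.5 − 359.5)/(45 − 49) = -2.5, so qd = 482 − 2.5p.
Supply slope: (359 − 358)/(52 − 51) = 1, so qs = p + 307.
Before the tax: set 482 − 2.5p = p + 307 → p* = $50, q* = 357.
With the tax collected from consumers, demand (in seller-price terms) shifts: qd = 482 − 2.5(p + 28).
Solving gives q = 337 with consumers paying $58 and suppliers receiving $30 (the $28 wedge).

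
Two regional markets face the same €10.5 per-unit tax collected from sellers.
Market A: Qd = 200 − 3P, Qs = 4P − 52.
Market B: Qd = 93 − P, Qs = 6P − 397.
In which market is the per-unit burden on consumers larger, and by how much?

Market B, by €3.

Market A: pre-tax P* = €36, Q* = 92; post-tax Q = 74; per-unit burden on consumers = €6.
Market B: pre-tax P* = €70, Q* = 23; post-tax Q = 14; per-unit burden on consumers = €9.
Difference: €6 vs €9 → market B is larger by €3.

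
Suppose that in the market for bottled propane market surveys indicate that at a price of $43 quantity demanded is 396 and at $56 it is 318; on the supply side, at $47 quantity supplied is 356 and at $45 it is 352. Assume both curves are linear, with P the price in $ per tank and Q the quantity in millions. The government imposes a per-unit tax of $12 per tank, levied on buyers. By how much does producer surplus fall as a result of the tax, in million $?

Producer surplus falls by $3159 million.

Demand slope: (318 − 396)/(56 − 43) = -6, so Qd = 654 − 6P.
Supply slope: (352 − 356)/(45 − 47) = 2, so Qs = 2P + 262.
Without the tax, 654 − 6P = 2P + 262 gives 8P = 392, so P* = $49 and Q* = 360.
With the tax collected from buyers, demand (in seller-price terms) shifts: Qd = 654 − 6(P + 12).
New equilibrium: buyers pay $52, suppliers receive $40, Q = 342. (Wedge: Pb − Ps = 12.)
ΔPS is the trapezoid between Q = 342 and Q = 360 of height $9: ½ · (360 + 342) · 9 = $3159.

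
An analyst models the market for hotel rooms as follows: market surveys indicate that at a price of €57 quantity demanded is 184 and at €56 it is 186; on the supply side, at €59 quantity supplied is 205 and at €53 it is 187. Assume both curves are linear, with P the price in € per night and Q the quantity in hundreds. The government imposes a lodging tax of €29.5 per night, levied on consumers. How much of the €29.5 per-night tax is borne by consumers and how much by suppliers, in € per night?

Demand slope: (186 − 184)/(56 − 57) = -2, so Qd = 298 − 2P.
Supply slope: (187 − 205)/(53 − 59) = 3, so Qs = 3P + 28.
Before the tax: set 298 − 2P = 3P + 28 → P* = €54, Q* = 190.
With the tax collected from consumers, demand (in seller-price terms) shifts: Qd = 298 − 2(P + 29.5).
Solving gives Q = 154.6 with consumers paying €71.7 and suppliers receiving €42.2 (the €29.5 wedge).
Burden on consumers: €17.7; on suppliers: €11.8. (They sum to €29.5.)

Consumers bear €17.7 per night; suppliers bear €11.8 per night.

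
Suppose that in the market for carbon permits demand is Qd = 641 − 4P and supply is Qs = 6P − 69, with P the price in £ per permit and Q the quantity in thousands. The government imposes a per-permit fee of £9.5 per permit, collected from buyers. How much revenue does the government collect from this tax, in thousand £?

Before the tax: set 641 − 4P = 6P − 69 → P* = £71, Q* = 357.
With the tax collected from buyers, demand (in seller-price terms) shifts: Qd = 641 − 4(P + 9.5).
New equilibrium: buyers pay £76.7, producers receive £67.2, Q = 334.2. (Wedge: Pb − Ps = 9.5.)
Revenue = t · Q = 9.5 · 334.2 = £3174.9.

Tax revenue = £3174.9 thousand.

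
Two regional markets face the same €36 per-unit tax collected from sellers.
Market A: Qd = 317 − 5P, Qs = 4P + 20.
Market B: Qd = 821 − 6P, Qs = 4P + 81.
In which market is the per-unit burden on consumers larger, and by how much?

Market A: pre-tax P* = €33, Q* = 152; post-tax Q = 72; per-unit burden on consumers = €16.
Market B: pre-tax P* = €74, Q* = 377; post-tax Q = 290.6; per-unit burden on consumers = €14.4.
Difference: €16 vs €14.4 → market A is larger by €1.6.

Market A, by €1.6.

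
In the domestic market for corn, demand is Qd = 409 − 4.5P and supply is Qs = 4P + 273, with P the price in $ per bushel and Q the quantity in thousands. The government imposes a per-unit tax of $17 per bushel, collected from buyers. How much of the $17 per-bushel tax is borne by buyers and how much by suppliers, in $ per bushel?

Buyers bear $8 per bushel; suppliers bear $9 per bushel.

Before the tax: set 409 − 4.5P = 4P + 273 → P* = $16, Q* = 337.
With the tax collected from buyers, demand (in seller-price terms) shifts: Qd = 409 − 4.5(P + 17).
New equilibrium: buyers pay $24, suppliers receive $7, Q = 301. (Wedge: Pb − Ps = 17.)
Burden on buyers: $8; on suppliers: $9. (They sum to $17.)
The less price-elastic side of the market bears the larger share of a per-unit tax.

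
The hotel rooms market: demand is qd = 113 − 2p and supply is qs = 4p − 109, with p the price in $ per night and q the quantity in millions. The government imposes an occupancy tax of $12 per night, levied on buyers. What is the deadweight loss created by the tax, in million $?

Before the tax: set 113 − 2p = 4p − 109 → p* = $37, q* = 39.
With the tax collected from buyers, demand (in seller-price terms) shifts: qd = 113 − 2(p + 12).
New equilibrium: buyers pay $45, producers receive $33, q = 23. (Wedge: pb − ps = 12.)
Quantity falls by |ΔQ| = |39 − 23| = 16.
DWL = ½ · t · |ΔQ| = ½ · 12 · 16 = $96.

Deadweight loss = $96 million.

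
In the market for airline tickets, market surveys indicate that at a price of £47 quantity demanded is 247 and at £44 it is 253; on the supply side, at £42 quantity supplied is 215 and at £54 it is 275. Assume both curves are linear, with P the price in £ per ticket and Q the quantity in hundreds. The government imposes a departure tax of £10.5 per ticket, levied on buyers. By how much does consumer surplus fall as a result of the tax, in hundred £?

Demand slope: (253 − 247)/(44 − 47) = -2, so Qd = 341 − 2P.
Supply slope: (275 − 215)/(54 − 42) = 5, so Qs = 5P + 5.
Before the tax: set 341 − 2P = 5P + 5 → P* = £48, Q* = 245.
With the tax collected from buyers, demand (in seller-price terms) shifts: Qd = 341 − 2(P + 10.5).
New equilibrium: buyers pay £55.5, producers receive £45, Q = 230. (Wedge: Pb − Ps = 10.5.)
ΔCS is the trapezoid between Q = 230 and Q = 245 of height £7.5: ½ · (245 + 230) · 7.5 = £1781.25.

Consumer surplus falls by £1781.25 hundred.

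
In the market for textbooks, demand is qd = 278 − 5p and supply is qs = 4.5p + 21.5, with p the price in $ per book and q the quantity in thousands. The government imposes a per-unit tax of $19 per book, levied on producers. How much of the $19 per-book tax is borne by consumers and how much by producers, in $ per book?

Before the tax: set 278 − 5p = 4.5p + 21.5 → p* = $27, q* = 143.
With the tax collected from producers, supply shifts: qs = 4.5(p − 19) + 21.5.
Solving gives q = 98 with consumers paying $36 and producers receiving $17 (the $19 wedge).
Burden on consumers: $9; on producers: $10. (They sum to $19.)

Consumers bear $9 per book; producers bear $10 per book.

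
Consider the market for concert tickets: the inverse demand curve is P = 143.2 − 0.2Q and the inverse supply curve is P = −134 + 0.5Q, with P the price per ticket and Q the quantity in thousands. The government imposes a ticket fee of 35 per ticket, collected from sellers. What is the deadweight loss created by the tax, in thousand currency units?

Deadweight loss = 875 thousand.

Inverting to Q(P) form: Qd = 716 − 5P; Qs = 2P + 268.
Without the tax, 716 − 5P = 2P + 268 gives 7P = 448, so P* = 64 and Q* = 396.
With the tax collected from sellers, supply shifts: Qs = 2(P − 35) + 268.
Solving gives Q = 346 with consumers paying 74 and sellers receiving 39 (the 35 wedge).
Quantity falls by |ΔQ| = |396 − 346| = 50.
DWL = ½ · t · |ΔQ| = ½ · 35 · 50 = 875.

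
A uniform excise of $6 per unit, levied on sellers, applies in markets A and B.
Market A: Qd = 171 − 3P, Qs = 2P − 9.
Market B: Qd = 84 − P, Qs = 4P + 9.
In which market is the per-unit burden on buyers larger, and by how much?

Market B, by $2.4.

Market A: pre-tax P* = $36, Q* = 63; post-tax Q = 55.8; per-unit burden on buyers = $2.4.
Market B: pre-tax P* = $15, Q* = 69; post-tax Q = 64.2; per-unit burden on buyers = $4.8.
Difference: $2.4 vs $4.8 → market B is larger by $2.4.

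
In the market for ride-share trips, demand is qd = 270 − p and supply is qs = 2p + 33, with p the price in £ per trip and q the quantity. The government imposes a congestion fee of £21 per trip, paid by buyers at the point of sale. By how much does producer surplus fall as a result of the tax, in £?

Producer surplus falls by £1288.

Without the tax, 270 − p = 2p + 33 gives 3p = 237, so p* = £79 and q* = 191.
With the tax collected from buyers, demand (in seller-price terms) shifts: qd = 270 − (p + 21).
New equilibrium: buyers pay £93, suppliers receive £72, q = 177. (Wedge: pb − ps = 21.)
ΔPS is the trapezoid between Q = 177 and Q = 191 of height £7: ½ · (191 + 177) · 7 = £1288.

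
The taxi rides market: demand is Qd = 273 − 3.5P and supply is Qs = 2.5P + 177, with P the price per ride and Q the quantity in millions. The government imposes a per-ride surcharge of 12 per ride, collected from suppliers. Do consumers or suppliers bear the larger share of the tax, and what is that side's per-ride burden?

Before the tax: set 273 − 3.5P = 2.5P + 177 → P* = 16, Q* = 217.
With the tax collected from suppliers, supply shifts: Qs = 2.5(P − 12) + 177.
Solving gives Q = 199.5 with consumers paying 21 and suppliers receiving 9 (the 12 wedge).
Per-ride burden: consumers 5, suppliers 7.
Suppliers take the larger share because supply is less price-elastic here (demand slope 3.5 vs supply slope 2.5).
The less price-elastic side of the market bears the larger share of a per-unit tax.

Suppliers bear the larger share: 7 per ride.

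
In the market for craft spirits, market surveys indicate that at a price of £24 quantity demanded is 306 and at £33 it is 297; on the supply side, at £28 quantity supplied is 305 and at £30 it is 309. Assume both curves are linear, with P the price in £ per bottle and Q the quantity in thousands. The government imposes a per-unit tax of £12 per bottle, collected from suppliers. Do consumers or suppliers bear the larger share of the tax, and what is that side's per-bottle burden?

Demand slope: (297 − 306)/(33 − 24) = -1, so Qd = 330 − P.
Supply slope: (309 − 305)/(30 − 28) = 2, so Qs = 2P + 249.
Before the tax: set 330 − P = 2P + 249 → P* = £27, Q* = 303.
With the tax collected from suppliers, supply shifts: Qs = 2(P − 12) + 249.
New equilibrium: consumers pay £35, suppliers receive £23, Q = 295. (Wedge: Pb − Ps = 12.)
Per-bottle burden: consumers £8, suppliers £4.
Consumers take the larger share because demand is less price-elastic here (demand slope 1 vs supply slope 2).
The less price-elastic side of the market bears the larger share of a per-unit tax.

Consumers bear the larger share: £8 per bottle.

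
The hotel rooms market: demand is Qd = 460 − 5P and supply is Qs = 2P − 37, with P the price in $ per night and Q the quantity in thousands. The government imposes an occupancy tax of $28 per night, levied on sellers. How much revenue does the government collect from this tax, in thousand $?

Before the tax: set 460 − 5P = 2P − 37 → P* = $71, Q* = 105.
With the tax collected from sellers, supply shifts: Qs = 2(P − 28) − 37.
New equilibrium: consumers pay $79, sellers receive $51, Q = 65. (Wedge: Pb − Ps = 28.)
Revenue = t · Q = 28 · 65 = $1820.

Tax revenue = $1820 thousand.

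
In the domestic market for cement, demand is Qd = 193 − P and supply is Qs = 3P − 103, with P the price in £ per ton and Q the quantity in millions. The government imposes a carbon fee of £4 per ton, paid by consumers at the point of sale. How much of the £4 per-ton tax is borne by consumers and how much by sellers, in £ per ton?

Before the tax: set 193 − P = 3P − 103 → P* = £74, Q* = 119.
With the tax collected from consumers, demand (in seller-price terms) shifts: Qd = 193 − (P + 4).
Solving gives Q = 116 with consumers paying £77 and sellers receiving £73 (the £4 wedge).
Burden on consumers: £3; on sellers: £1. (They sum to £4.)

Consumers bear £3 per ton; sellers bear £1 per ton.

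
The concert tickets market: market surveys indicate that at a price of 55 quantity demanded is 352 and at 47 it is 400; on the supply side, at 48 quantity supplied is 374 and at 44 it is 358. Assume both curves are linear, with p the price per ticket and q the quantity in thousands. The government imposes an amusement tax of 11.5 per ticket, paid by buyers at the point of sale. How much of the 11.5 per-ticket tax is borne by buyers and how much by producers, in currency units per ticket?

Demand slope: (400 − 352)/(47 − 55) = -6, so qd = 682 − 6p.
Supply slope: (358 − 374)/(44 − 48) = 4, so qs = 4p + 182.
Before the tax: set 682 − 6p = 4p + 182 → p* = 50, q* = 382.
With the tax collected from buyers, demand (in seller-price terms) shifts: qd = 682 − 6(p + 11.5).
Solving gives q = 354.4 with buyers paying 54.6 and producers receiving 43.1 (the 11.5 wedge).
Burden on buyers: 4.6; on producers: 6.9. (They sum to 11.5.)
The less price-elastic side of the market bears the larger share of a per-unit tax.

Buyers bear 4.6 per ticket; producers bear 6.9 per ticket.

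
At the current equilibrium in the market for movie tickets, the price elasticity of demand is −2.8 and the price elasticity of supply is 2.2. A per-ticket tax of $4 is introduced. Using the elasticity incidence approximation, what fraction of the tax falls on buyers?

Incidence ratio: buyers' share ≈ εs / (εs + |εd|) = 2.2 / (2.2 + 2.8) = 0.44.
Supply is the less elastic side, so buyers bear the smaller share.

Buyers' share ≈ 0.44.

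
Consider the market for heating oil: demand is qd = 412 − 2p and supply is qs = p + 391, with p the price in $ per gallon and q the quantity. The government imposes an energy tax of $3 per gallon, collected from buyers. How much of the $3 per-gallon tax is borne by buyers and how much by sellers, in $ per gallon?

Without the tax, 412 − 2p = p + 391 gives 3p = 21, so p* = $7 and q* = 398.
With the tax collected from buyers, demand (in seller-price terms) shifts: qd = 412 − 2(p + 3).
New equilibrium: buyers pay $8, sellers receive $5, q = 396. (Wedge: pb − ps = 3.)
Burden on buyers: $1; on sellers: $2. (They sum to $3.)
The less price-elastic side of the market bears the larger share of a per-unit tax.

Buyers bear $1 per gallon; sellers bear $2 per gallon.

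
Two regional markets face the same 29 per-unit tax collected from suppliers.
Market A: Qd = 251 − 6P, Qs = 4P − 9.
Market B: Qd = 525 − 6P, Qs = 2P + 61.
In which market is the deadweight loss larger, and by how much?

Market A, by 378.45.

Market A: pre-tax P* = 26, Q* = 95; post-tax Q = 25.4; deadweight loss = 1009.2.
Market B: pre-tax P* = 58, Q* = 177; post-tax Q = 133.5; deadweight loss = 630.75.
Difference: 1009.2 vs 630.75 → market A is larger by 378.45.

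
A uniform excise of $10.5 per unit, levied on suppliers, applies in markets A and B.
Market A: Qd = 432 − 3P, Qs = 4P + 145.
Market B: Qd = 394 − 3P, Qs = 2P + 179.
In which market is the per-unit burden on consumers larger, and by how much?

Market A, by $1.8.

Market A: pre-tax P* = $41, Q* = 309; post-tax Q = 291; per-unit burden on consumers = $6.
Market B: pre-tax P* = $43, Q* = 265; post-tax Q = 252.4; per-unit burden on consumers = $4.2.
Difference: $6 vs $4.2 → market A is larger by $1.8.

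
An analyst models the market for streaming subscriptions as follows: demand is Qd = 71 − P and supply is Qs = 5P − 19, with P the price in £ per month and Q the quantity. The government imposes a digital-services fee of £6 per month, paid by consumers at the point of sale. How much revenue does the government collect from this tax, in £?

Without the tax, 71 − P = 5P − 19 gives 6P = 90, so P* = £15 and Q* = 56.
With the tax collected from consumers, demand (in seller-price terms) shifts: Qd = 71 − (P + 6).
New equilibrium: consumers pay £20, producers receive £14, Q = 51. (Wedge: Pb − Ps = 6.)
Revenue = t · Q = 6 · 51 = £306.

Tax revenue = £306.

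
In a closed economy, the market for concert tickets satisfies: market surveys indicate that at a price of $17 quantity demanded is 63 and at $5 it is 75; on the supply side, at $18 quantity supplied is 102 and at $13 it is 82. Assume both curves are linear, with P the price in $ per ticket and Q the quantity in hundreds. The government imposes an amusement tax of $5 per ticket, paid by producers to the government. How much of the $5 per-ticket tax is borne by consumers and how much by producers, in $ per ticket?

Demand slope: (75 − 63)/(5 − 17) = -1, so Qd = 80 − P.
Supply slope: (82 − 102)/(13 − 18) = 4, so Qs = 4P + 30.
Without the tax, 80 − P = 4P + 30 gives 5P = 50, so P* = $10 and Q* = 70.
With the tax collected from producers, supply shifts: Qs = 4(P − 5) + 30.
Solving gives Q = 66 with consumers paying $14 and producers receiving $9 (the $5 wedge).
Burden on consumers: $4; on producers: $1. (They sum to $5.)
The less price-elastic side of the market bears the larger share of a per-unit tax.

Consumers bear $4 per ticket; producers bear $1 per ticket.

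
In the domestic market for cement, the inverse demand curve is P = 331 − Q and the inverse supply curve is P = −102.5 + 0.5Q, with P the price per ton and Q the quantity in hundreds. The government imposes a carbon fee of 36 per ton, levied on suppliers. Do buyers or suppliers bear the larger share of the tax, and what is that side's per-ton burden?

Inverting to Q(P) form: Qd = 331 − P; Qs = 2P + 205.
Without the tax, 331 − P = 2P + 205 gives 3P = 126, so P* = 42 and Q* = 289.
With the tax collected from suppliers, supply shifts: Qs = 2(P − 36) + 205.
Solving gives Q = 265 with buyers paying 66 and suppliers receiving 30 (the 36 wedge).
Per-ton burden: buyers 24, suppliers 12.
Buyers take the larger share because demand is less price-elastic here (demand slope 1 vs supply slope 2).

Buyers bear the larger share: 24 per ton.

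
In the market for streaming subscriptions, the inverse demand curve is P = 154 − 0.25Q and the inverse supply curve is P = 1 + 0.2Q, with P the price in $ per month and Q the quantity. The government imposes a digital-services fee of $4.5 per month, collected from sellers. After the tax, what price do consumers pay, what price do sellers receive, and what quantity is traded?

Consumers pay $71.5; sellers receive $67; quantity = 330.

Inverting to Q(P) form: Qd = 616 − 4P; Qs = 5P − 5.
Before the tax: set 616 − 4P = 5P − 5 → P* = $69, Q* = 340.
With the tax collected from sellers, supply shifts: Qs = 5(P − 4.5) − 5.
New equilibrium: consumers pay $71.5, sellers receive $67, Q = 330. (Wedge: Pb − Ps = 4.5.)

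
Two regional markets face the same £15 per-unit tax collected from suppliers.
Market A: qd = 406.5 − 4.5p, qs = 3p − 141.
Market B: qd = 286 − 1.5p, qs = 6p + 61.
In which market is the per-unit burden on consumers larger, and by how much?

Market B, by £6.

Market A: pre-tax p* = £73, q* = 78; post-tax q = 51; per-unit burden on consumers = £6.
Market B: pre-tax p* = £30, q* = 241; post-tax q = 223; per-unit burden on consumers = £12.
Difference: £6 vs £12 → market B is larger by £6.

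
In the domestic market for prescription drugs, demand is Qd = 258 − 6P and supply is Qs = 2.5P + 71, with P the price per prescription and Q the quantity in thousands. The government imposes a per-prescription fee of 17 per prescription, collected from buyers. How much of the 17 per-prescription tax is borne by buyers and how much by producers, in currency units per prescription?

Without the tax, 258 − 6P = 2.5P + 71 gives 8.5P = 187, so P* = 22 and Q* = 126.
With the tax collected from buyers, demand (in seller-price terms) shifts: Qd = 258 − 6(P + 17).
New equilibrium: buyers pay 27, producers receive 10, Q = 96. (Wedge: Pb − Ps = 17.)
Burden on buyers: 5; on producers: 12. (They sum to 17.)

Buyers bear 5 per prescription; producers bear 12 per prescription.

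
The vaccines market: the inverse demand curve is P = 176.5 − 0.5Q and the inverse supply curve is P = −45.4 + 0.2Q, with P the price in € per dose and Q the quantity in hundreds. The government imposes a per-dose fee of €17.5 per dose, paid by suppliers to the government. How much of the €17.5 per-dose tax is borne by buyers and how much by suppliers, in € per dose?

Rewrite in direct form: Qd = 353 − 2P and Qs = 5P + 227.
Before the tax: set 353 − 2P = 5P + 227 → P* = €18, Q* = 317.
With the tax collected from suppliers, supply shifts: Qs = 5(P − 17.5) + 227.
New equilibrium: buyers pay €30.5, suppliers receive €13, Q = 292. (Wedge: Pb − Ps = 17.5.)
Burden on buyers: €12.5; on suppliers: €5. (They sum to €17.5.)

Buyers bear €12.5 per dose; suppliers bear €5 per dose.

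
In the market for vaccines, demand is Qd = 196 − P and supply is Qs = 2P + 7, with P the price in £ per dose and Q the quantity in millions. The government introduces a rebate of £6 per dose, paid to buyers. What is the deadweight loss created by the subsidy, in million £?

Before the subsidy: set 196 − P = 2P + 7 → P* = £63, Q* = 133.
With a per-unit subsidy paid to buyers, each effectively pays P − 6, so demand becomes Qd = 196 − (P − 6).
New equilibrium: buyers pay £59, sellers receive £65, Q = 137. (Wedge: Pb − Ps = −6.)
Quantity rises by |ΔQ| = |133 − 137| = 4.
DWL = ½ · t · |ΔQ| = ½ · 6 · 4 = £12.

Deadweight loss = £12 million.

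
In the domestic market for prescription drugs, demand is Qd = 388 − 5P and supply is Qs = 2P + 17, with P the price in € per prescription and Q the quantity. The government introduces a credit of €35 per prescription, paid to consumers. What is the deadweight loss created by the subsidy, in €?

Before the subsidy: set 388 − 5P = 2P + 17 → P* = €53, Q* = 123.
With a per-unit subsidy paid to consumers, each effectively pays P − 35, so demand becomes Qd = 388 − 5(P − 35).
Solving gives Q = 173 with consumers paying €43 and suppliers receiving €78 (the €35 wedge).
Quantity rises by |ΔQ| = |123 − 173| = 50.
DWL = ½ · t · |ΔQ| = ½ · 35 · 50 = €875.

Deadweight loss = €875.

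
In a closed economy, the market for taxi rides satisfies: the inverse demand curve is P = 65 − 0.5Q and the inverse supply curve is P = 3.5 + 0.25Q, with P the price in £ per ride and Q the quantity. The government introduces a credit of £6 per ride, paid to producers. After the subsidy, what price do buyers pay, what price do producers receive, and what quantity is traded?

Buyers pay £20; producers receive £26; quantity = 90.

Inverting to Q(P) form: Qd = 130 − 2P; Qs = 4P − 14.
Without the subsidy, 130 − 2P = 4P − 14 gives 6P = 144, so P* = £24 and Q* = 82.
With a per-unit subsidy paid to producers, each receives P + 6 per unit sold, so supply becomes Qs = 4(P + 6) − 14.
New equilibrium: buyers pay £20, producers receive £26, Q = 90. (Wedge: Pb − Ps = −6.)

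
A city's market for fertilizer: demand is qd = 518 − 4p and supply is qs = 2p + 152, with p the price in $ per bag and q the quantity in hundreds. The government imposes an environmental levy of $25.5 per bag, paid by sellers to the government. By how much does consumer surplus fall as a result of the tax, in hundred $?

Consumer surplus falls by $2184.5 hundred.

Before the tax: set 518 − 4p = 2p + 152 → p* = $61, q* = 274.
With the tax collected from sellers, supply shifts: qs = 2(p − 25.5) + 152.
Solving gives q = 240 with buyers paying $69.5 and sellers receiving $44 (the $25.5 wedge).
ΔCS is the trapezoid between Q = 240 and Q = 274 of height $8.5: ½ · (274 + 240) · 8.5 = $2184.5.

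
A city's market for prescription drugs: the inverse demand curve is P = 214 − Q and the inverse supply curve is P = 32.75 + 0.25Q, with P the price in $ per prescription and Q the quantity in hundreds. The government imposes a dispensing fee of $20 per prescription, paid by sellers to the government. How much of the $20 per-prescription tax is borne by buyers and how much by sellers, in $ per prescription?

Inverting to Q(P) form: Qd = 214 − P; Qs = 4P − 131.
Before the tax: set 214 − P = 4P − 131 → P* = $69, Q* = 145.
With the tax collected from sellers, supply shifts: Qs = 4(P − 20) − 131.
New equilibrium: buyers pay $85, sellers receive $65, Q = 129. (Wedge: Pb − Ps = 20.)
Burden on buyers: $16; on sellers: $4. (They sum to $20.)

Buyers bear $16 per prescription; sellers bear $4 per prescription.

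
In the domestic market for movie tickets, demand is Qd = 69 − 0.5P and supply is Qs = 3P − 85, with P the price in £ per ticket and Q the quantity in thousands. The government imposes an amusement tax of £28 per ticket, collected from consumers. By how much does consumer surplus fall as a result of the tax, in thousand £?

Consumer surplus falls by £984 thousand.

Before the tax: set 69 − 0.5P = 3P − 85 → P* = £44, Q* = 47.
With the tax collected from consumers, demand (in seller-price terms) shifts: Qd = 69 − 0.5(P + 28).
Solving gives Q = 35 with consumers paying £68 and suppliers receiving £40 (the £28 wedge).
ΔCS is the trapezoid between Q = 35 and Q = 47 of height £24: ½ · (47 + 35) · 24 = £984.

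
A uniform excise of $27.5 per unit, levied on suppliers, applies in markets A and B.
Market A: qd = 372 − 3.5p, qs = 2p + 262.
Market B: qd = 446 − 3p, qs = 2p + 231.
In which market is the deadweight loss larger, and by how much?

Market A, by $27.5.

Market A: pre-tax p* = $20, q* = 302; post-tax q = 267; deadweight loss = $481.25.
Market B: pre-tax p* = $43, q* = 317; post-tax q = 284; deadweight loss = $453.75.
Difference: $481.25 vs $453.75 → market A is larger by $27.5.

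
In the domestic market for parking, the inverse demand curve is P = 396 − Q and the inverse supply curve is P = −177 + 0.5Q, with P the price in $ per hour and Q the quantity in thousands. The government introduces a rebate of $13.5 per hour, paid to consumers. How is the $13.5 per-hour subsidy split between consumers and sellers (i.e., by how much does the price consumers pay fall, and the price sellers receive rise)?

Consumers gain $9 per hour; sellers gain $4.5 per hour.

Rewrite in direct form: Qd = 396 − P and Qs = 2P + 354.
Without the subsidy, 396 − P = 2P + 354 gives 3P = 42, so P* = $14 and Q* = 382.
With a per-unit subsidy paid to consumers, each effectively pays P − 13.5, so demand becomes Qd = 396 − (P − 13.5).
Solving gives Q = 391 with consumers paying $5 and sellers receiving $18.5 (the $13.5 wedge).
Gain to consumers: $9; to sellers: $4.5. (They sum to $13.5.)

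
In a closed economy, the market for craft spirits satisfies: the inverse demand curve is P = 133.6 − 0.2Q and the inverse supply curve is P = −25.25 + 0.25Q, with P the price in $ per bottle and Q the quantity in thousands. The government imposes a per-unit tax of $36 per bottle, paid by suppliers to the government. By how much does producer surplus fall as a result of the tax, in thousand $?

Producer surplus falls by $6260 thousand.

Inverting to Q(P) form: Qd = 668 − 5P; Qs = 4P + 101.
Before the tax: set 668 − 5P = 4P + 101 → P* = $63, Q* = 353.
With the tax collected from suppliers, supply shifts: Qs = 4(P − 36) + 101.
New equilibrium: consumers pay $79, suppliers receive $43, Q = 273. (Wedge: Pb − Ps = 36.)
ΔPS is the trapezoid between Q = 273 and Q = 353 of height $20: ½ · (353 + 273) · 20 = $6260.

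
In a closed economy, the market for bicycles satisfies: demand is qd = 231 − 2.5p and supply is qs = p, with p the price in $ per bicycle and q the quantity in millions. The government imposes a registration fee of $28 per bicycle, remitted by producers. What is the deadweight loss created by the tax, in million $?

Without the tax, 231 − 2.5p = p gives 3.5p = 231, so p* = $66 and q* = 66.
With the tax collected from producers, supply shifts: qs = (p − 28).
Solving gives q = 46 with buyers paying $74 and producers receiving $46 (the $28 wedge).
Quantity falls by |ΔQ| = |66 − 46| = 20.
DWL = ½ · t · |ΔQ| = ½ · 28 · 20 = $280.

Deadweight loss = $280 million.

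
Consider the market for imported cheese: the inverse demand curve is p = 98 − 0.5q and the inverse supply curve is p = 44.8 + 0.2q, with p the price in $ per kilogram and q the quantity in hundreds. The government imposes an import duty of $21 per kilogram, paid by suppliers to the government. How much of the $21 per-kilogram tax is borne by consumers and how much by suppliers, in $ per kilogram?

Inverting to q(p) form: qd = 196 − 2p; qs = 5p − 224.
Without the tax, 196 − 2p = 5p − 224 gives 7p = 420, so p* = $60 and q* = 76.
With the tax collected from suppliers, supply shifts: qs = 5(p − 21) − 224.
New equilibrium: consumers pay $75, suppliers receive $54, q = 46. (Wedge: pb − ps = 21.)
Burden on consumers: $15; on suppliers: $6. (They sum to $21.)
The less price-elastic side of the market bears the larger share of a per-unit tax.

Consumers bear $15 per kilogram; suppliers bear $6 per kilogram.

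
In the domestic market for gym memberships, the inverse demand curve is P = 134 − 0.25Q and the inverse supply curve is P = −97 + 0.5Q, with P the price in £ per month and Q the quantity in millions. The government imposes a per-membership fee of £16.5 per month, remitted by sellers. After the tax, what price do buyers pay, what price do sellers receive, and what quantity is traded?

Buyers pay £62.5; sellers receive £46; quantity = 286.

Rewrite in direct form: Qd = 536 − 4P and Qs = 2P + 194.
Before the tax: set 536 − 4P = 2P + 194 → P* = £57, Q* = 308.
With the tax collected from sellers, supply shifts: Qs = 2(P − 16.5) + 194.
New equilibrium: buyers pay £62.5, sellers receive £46, Q = 286. (Wedge: Pb − Ps = 16.5.)
The less price-elastic side of the market bears the larger share of a per-unit tax.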